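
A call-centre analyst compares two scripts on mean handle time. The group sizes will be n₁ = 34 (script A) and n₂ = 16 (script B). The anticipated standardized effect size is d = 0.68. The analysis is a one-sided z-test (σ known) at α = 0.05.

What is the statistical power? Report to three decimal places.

Noncentrality parameter: δ = d / √(1/n₁ + 1/n₂) = 0.68 / √(1/34 + 1/16) = 2.2430
One-sided α = 0.05 → critical value z_{0.05} = 1.645.
Power = Φ(δ − 1.645) = Φ(0.598) = 0.7251.

Power ≈ 0.725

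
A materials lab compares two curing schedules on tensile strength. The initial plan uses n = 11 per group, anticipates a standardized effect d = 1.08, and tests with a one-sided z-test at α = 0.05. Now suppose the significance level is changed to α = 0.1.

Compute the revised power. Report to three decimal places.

Power ≈ 0.895

δ = d·√(n/2) = 1.08 × √(11/2) = 2.5328 (unchanged). New critical value: z_{0.1} = 1.282.
Revised power = Φ(δ − 1.282) = Φ(1.251) = 0.8946.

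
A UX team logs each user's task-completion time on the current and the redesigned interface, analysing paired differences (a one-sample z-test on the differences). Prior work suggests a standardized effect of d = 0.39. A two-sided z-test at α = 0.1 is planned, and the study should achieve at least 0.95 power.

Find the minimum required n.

n = 72

For power 0.95 need Φ(δ − z_{0.05}) = 0.95, so δ = z_{0.05} + z_{0.05} = 1.645 + 1.645 = 3.290.
(For δ > 0 the lower-tail rejection region contributes negligibly to power, so the one-term inversion is standard.)
δ = d·√n ⇒ n = (δ/d)² = (3.290 / 0.39)² = 71.15.
Rounding up, n = 72.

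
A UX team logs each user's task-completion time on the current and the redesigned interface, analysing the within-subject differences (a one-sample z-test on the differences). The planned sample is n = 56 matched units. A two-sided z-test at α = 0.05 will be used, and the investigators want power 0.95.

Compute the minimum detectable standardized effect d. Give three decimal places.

Need Φ(δ − 1.960) = 0.95, so δ = 1.960 + 1.645 = 3.605.
(Lower-tail contribution to power is negligible for δ > 0.)
δ = d·√n ⇒ d = δ/√n = 3.605/√56 = 0.4817.

d ≈ 0.482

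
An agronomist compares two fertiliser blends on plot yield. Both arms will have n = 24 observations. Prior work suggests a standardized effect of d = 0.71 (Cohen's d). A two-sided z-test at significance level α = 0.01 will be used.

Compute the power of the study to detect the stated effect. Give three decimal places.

Noncentrality parameter: δ = d·√(n/2) = 0.71 × √(24/2) = 2.4595
Critical value for a two-sided test at α = 0.01: z_{α/2} = 2.576.
Power = Φ(δ − 2.576) + Φ(−δ − 2.576) = Φ(-0.116) + Φ(-5.035) = 0.4537 + 0.0000 = 0.4537.

Power ≈ 0.454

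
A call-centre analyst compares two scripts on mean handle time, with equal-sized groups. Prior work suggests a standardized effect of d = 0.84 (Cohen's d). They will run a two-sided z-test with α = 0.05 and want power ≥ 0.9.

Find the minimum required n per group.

Set Φ(δ − 1.960) = 0.9; then δ − 1.960 = Φ⁻¹(0.9) = 1.282, giving δ = 3.242.
(The Φ(−δ − z_{α/2}) term is vanishingly small for δ > 0 and is dropped in the standard sample-size formula.)
δ = d·√(n/2) ⇒ n = 2(δ/d)² = 2 × (3.242 / 0.84)² = 29.78.
Round up to the next whole unit.

n = 30 per group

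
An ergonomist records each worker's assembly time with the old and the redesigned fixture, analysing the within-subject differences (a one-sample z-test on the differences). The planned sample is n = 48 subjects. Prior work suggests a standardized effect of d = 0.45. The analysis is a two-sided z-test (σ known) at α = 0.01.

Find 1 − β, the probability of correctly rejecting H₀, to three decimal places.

Power ≈ 0.706

Noncentrality parameter: δ = d·√n = 0.45 × √48 = 3.1177
Two-sided α = 0.01 → critical value z_{0.005} = 2.576.
Power = Φ(δ − 2.576) + Φ(−δ − 2.576) = Φ(0.542) + Φ(-5.694) = 0.7060 + 0.0000 = 0.7060.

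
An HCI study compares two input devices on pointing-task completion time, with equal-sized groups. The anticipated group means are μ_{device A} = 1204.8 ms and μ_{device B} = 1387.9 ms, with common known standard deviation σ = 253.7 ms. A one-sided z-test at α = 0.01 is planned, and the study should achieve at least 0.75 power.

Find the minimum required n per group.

Standardized effect: d = |μ_{device A} − μ_{device B}| / σ = |1204.8 − 1387.9| / 253.7 = 0.7217
For power 0.75 need Φ(δ − z_{0.01}) = 0.75, so δ = z_{0.01} + z_{0.25} = 2.326 + 0.674 = 3.001.
δ = d·√(n/2) ⇒ n = 2(δ/d)² = 2 × (3.001 / 0.7217)² = 34.58.
Round up to the next whole unit.

n = 35 per group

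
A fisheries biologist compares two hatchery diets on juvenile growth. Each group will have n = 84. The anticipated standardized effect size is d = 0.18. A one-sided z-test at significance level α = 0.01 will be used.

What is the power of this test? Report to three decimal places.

Noncentrality parameter: δ = d·√(n/2) = 0.18 × √(84/2) = 1.1665
One-sided α = 0.01 → critical value z_{0.01} = 2.326.
Power = Φ(δ − 2.326) = Φ(-1.160) = 0.1231.

Power ≈ 0.123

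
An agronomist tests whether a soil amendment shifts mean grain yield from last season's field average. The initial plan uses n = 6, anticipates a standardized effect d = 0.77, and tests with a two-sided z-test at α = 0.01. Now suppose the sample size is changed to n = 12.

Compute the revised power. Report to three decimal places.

Power ≈ 0.536

With n = 12: δ = d·√n = 0.77 × √12 = 2.6674. Critical value z_{0.005} = 2.576.
Revised power = Φ(δ − 2.576) + Φ(−δ − 2.576) = Φ(0.092) + Φ(-5.243) = 0.5365 + 0.0000 = 0.5365.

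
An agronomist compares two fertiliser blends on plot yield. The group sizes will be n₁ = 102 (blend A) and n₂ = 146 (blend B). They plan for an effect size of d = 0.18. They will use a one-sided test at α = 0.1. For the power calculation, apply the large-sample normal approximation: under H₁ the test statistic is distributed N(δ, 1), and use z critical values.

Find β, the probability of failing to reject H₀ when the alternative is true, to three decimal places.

β ≈ 0.455

Noncentrality parameter: δ = d / √(1/n₁ + 1/n₂) = 0.18 / √(1/102 + 1/146) = 1.3948
Critical value for a one-sided test at α = 0.1: z_α = 1.282.
Power = Φ(δ − 1.282) = Φ(0.113) = 0.5451.
Type II error: β = 1 − power = 1 − 0.5451 = 0.4549.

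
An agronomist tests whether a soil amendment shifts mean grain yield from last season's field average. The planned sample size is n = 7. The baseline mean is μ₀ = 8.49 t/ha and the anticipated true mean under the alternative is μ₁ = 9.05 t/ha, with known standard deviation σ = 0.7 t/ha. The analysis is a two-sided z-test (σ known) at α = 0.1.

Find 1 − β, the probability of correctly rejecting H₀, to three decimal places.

Standardized effect: d = |μ₁ − μ₀| / σ = |9.05 − 8.49| / 0.7 = 0.8000
Noncentrality parameter: δ = d·√n = 0.8000 × √7 = 2.1166
Critical value for a two-sided test at α = 0.1: z_{α/2} = 1.645.
Power = Φ(δ − 1.645) + Φ(−δ − 1.645) = Φ(0.472) + Φ(-3.761) = 0.6814 + 0.0001 = 0.6815.

Power ≈ 0.682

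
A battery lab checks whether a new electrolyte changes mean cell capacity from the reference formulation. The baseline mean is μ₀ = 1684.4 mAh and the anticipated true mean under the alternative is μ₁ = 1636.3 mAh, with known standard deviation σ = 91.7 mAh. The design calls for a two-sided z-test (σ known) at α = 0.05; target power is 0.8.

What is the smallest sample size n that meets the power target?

Standardized effect: d = |μ₁ − μ₀| / σ = |1636.3 − 1684.4| / 91.7 = 0.5245
Set Φ(δ − 1.960) = 0.8; then δ − 1.960 = Φ⁻¹(0.8) = 0.842, giving δ = 2.802.
(Ignoring the negligible lower-tail rejection probability gives the usual closed-form inversion.)
δ = d·√n ⇒ n = (δ/d)² = (2.802 / 0.5245)² = 28.53.
Round up to the next whole unit.

n = 29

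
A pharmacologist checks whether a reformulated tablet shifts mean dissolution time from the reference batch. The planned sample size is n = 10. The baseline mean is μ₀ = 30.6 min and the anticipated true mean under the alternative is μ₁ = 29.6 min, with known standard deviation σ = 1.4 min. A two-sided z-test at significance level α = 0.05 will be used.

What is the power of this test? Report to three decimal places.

Power ≈ 0.617

Standardized effect: d = |μ₁ − μ₀| / σ = |29.6 − 30.6| / 1.4 = 0.7143
Noncentrality parameter: δ = d·√n = 0.7143 × √10 = 2.2588
Critical value for a two-sided test at α = 0.05: z_{α/2} = 1.960.
Power = Φ(δ − 1.960) + Φ(−δ − 1.960) = Φ(0.299) + Φ(-4.219) = 0.6175 + 0.0000 = 0.6175.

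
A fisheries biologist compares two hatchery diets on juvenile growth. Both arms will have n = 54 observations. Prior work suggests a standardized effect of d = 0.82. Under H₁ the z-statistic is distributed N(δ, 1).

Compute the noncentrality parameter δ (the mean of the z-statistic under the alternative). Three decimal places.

δ ≈ 4.261

δ = d·√(n/2) = 0.82 × √(54/2) = 4.2608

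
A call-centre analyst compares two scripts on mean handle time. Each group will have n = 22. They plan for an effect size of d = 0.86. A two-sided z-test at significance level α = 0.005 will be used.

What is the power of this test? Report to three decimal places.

Power ≈ 0.518

Noncentrality parameter: δ = d·√(n/2) = 0.86 × √(22/2) = 2.8523
Two-sided α = 0.005 → critical value z_{0.0025} = 2.807.
Power = Φ(δ − 2.807) + Φ(−δ − 2.807) = Φ(0.045) + Φ(-5.659) = 0.5181 + 0.0000 = 0.5181.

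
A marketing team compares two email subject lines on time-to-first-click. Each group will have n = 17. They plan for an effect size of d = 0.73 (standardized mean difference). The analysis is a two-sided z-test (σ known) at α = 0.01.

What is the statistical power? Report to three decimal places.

Noncentrality parameter: δ = d·√(n/2) = 0.73 × √(17/2) = 2.1283
Two-sided α = 0.01 → critical value z_{0.005} = 2.576.
Power = Φ(δ − 2.576) + Φ(−δ − 2.576) = Φ(-0.448) + Φ(-4.704) = 0.3272 + 0.0000 = 0.3272.

Power ≈ 0.327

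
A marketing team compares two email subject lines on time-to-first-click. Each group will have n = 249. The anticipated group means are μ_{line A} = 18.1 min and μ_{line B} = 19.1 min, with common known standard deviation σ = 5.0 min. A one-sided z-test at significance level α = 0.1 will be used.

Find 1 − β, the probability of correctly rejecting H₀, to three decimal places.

Power ≈ 0.829

Standardized effect: d = |μ_{line A} − μ_{line B}| / σ = |18.1 − 19.1| / 5.0 = 0.2000
Noncentrality parameter: δ = d·√(n/2) = 0.2000 × √(249/2) = 2.2316
One-sided α = 0.1 → critical value z_{0.1} = 1.282.
Power = P(Z > 1.282 − δ) = Φ(0.950) = 0.8290.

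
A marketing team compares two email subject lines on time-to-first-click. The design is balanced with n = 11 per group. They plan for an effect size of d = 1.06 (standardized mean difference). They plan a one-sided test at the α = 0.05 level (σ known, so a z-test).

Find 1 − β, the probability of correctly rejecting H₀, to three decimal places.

Noncentrality parameter: δ = d·√(n/2) = 1.06 × √(11/2) = 2.4859
Critical value for a one-sided test at α = 0.05: z_α = 1.645.
Power = P(Z > 1.645 − δ) = Φ(0.841) = 0.7998.

Power ≈ 0.800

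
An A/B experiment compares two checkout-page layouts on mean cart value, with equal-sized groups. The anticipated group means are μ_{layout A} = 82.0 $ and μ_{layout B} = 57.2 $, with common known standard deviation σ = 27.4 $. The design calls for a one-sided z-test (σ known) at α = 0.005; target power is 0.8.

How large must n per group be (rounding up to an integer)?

Standardized effect: d = |μ_{layout A} − μ_{layout B}| / σ = |82.0 − 57.2| / 27.4 = 0.9051
For power 0.8 need Φ(δ − z_{0.005}) = 0.8, so δ = z_{0.005} + z_{0.20} = 2.576 + 0.842 = 3.417.
δ = d·√(n/2) ⇒ n = 2(δ/d)² = 2 × (3.417 / 0.9051)² = 28.51.
Rounding up, n = 29 per group.

n = 29 per group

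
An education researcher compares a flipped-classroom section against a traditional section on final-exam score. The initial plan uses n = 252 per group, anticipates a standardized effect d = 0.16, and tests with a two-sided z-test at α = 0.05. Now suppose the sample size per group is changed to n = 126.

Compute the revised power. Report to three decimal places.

Power ≈ 0.246

With n = 126 per group: δ = d·√(n/2) = 0.16 × √(126/2) = 1.2700. Critical value z_{0.025} = 1.960.
Revised power = Φ(δ − 1.960) + Φ(−δ − 1.960) = Φ(-0.690) + Φ(-3.230) = 0.2451 + 0.0006 = 0.2457.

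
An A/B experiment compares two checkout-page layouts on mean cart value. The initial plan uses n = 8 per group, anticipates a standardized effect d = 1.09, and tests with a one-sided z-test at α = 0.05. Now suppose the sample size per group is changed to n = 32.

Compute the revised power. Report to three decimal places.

With n = 32 per group: δ = d·√(n/2) = 1.09 × √(32/2) = 4.3600. Critical value z_{0.05} = 1.645.
Revised power = Φ(δ − 1.645) = Φ(2.715) = 0.9967.

Power ≈ 0.997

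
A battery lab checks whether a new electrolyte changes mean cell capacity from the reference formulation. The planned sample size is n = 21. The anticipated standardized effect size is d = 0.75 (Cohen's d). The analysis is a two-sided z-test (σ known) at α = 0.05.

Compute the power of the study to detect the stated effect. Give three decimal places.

Noncentrality parameter: δ = d·√n = 0.75 × √21 = 3.4369
Two-sided α = 0.05 → critical value z_{0.025} = 1.960.
Power = Φ(δ − 1.960) + Φ(−δ − 1.960) = Φ(1.477) + Φ(-5.397) = 0.9302 + 0.0000 = 0.9302.

Power ≈ 0.930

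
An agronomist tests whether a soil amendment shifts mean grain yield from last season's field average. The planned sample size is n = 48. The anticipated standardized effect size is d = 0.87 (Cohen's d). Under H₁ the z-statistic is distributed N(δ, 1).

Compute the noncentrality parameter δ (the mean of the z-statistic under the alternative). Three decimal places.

δ ≈ 6.028

The noncentrality parameter scales effect size by the design's sample-size factor: δ = d·√n = 0.87 × √48 = 6.0275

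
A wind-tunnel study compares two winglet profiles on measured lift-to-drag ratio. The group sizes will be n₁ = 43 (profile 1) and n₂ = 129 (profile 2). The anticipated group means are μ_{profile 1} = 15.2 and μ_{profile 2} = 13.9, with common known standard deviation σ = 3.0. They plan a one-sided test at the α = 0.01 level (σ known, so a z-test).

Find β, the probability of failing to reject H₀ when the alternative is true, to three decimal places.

β ≈ 0.446

Standardized effect: d = |μ_{profile 1} − μ_{profile 2}| / σ = |15.2 − 13.9| / 3.0 = 0.4333
Noncentrality parameter: δ = d / √(1/n₁ + 1/n₂) = 0.4333 / √(1/43 + 1/129) = 2.4609
Critical value for a one-sided test at α = 0.01: z_α = 2.326.
Power = P(Z > 2.326 − δ) = Φ(0.135) = 0.5535.
Type II error: β = 1 − power = 1 − 0.5535 = 0.4465.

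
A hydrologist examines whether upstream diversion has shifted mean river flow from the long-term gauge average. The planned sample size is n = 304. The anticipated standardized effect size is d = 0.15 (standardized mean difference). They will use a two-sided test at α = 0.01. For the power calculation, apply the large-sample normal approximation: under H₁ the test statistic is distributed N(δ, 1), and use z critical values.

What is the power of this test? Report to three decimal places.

Noncentrality parameter: δ = d·√n = 0.15 × √304 = 2.6153
Two-sided α = 0.01 → critical value z_{0.005} = 2.576.
Power = Φ(δ − 2.576) + Φ(−δ − 2.576) = Φ(0.040) + Φ(-5.191) = 0.5158 + 0.0000 = 0.5158.

Power ≈ 0.516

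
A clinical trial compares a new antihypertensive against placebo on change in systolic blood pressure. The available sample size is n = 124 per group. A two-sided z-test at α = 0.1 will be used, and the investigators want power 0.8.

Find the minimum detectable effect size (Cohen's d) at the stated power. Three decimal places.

Required noncentrality: δ = z_{0.05} + z_{0.20} = 1.645 + 0.842 = 2.486.
(The second rejection-region term Φ(−δ − z_{α/2}) is negligible and dropped.)
δ = d·√(n/2) ⇒ d = δ/√(n/2) = 2.486/√(124/2) = 0.3158.

d ≈ 0.316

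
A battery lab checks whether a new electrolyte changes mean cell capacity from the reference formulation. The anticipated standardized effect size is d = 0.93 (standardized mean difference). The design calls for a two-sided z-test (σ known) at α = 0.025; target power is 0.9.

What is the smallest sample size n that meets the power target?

n = 15

Set Φ(δ − 2.241) = 0.9; then δ − 2.241 = Φ⁻¹(0.9) = 1.282, giving δ = 3.523.
(For δ > 0 the lower-tail rejection region contributes negligibly to power, so the one-term inversion is standard.)
δ = d·√n ⇒ n = (δ/d)² = (3.523 / 0.93)² = 14.35.
Round up to the next whole unit.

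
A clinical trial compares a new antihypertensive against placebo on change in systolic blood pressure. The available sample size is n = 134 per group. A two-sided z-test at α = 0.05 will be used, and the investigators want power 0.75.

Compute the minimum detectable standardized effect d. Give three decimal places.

Need Φ(δ − 1.960) = 0.75, so δ = 1.960 + 0.674 = 2.634.
(The second rejection-region term Φ(−δ − z_{α/2}) is negligible and dropped.)
δ = d·√(n/2) ⇒ d = δ/√(n/2) = 2.634/√(134/2) = 0.3218.

d ≈ 0.322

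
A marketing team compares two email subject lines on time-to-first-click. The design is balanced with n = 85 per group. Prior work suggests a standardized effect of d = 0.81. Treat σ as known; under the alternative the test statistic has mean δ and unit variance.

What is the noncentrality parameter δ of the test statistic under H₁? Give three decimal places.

δ ≈ 5.281

The noncentrality parameter scales effect size by the design's sample-size factor: δ = d·√(n/2) = 0.81 × √(85/2) = 5.2806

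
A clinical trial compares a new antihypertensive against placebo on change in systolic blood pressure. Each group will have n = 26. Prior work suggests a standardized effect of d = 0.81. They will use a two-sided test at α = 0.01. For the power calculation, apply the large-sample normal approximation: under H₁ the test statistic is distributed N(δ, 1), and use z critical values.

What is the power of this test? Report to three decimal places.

Noncentrality parameter: δ = d·√(n/2) = 0.81 × √(26/2) = 2.9205
Critical value for a two-sided test at α = 0.01: z_{α/2} = 2.576.
Power = Φ(δ − 2.576) + Φ(−δ − 2.576) = Φ(0.345) + Φ(-5.496) = 0.6348 + 0.0000 = 0.6348.

Power ≈ 0.635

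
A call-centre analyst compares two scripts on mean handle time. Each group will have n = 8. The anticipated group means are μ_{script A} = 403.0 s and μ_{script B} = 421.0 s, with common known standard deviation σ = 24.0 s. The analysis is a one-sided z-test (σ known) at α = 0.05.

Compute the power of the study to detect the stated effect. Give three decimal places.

Standardized effect: d = |μ_{script A} − μ_{script B}| / σ = |403.0 − 421.0| / 24.0 = 0.7500
Noncentrality parameter: δ = d·√(n/2) = 0.7500 × √(8/2) = 1.5000
One-sided α = 0.05 → critical value z_{0.05} = 1.645.
Power = P(Z > 1.645 − δ) = Φ(-0.145) = 0.4424.

Power ≈ 0.442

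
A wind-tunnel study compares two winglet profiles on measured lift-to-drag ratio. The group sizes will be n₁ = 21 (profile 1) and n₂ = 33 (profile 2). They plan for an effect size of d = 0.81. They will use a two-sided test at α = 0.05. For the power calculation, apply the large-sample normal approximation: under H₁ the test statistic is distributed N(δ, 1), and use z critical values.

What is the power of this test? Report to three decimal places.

Noncentrality parameter: λ = d / √(1/n₁ + 1/n₂) = 0.81 / √(1/21 + 1/33) = 2.9017
Two-sided α = 0.05 → critical value z_{0.025} = 1.960.
Power = Φ(λ − 1.960) + Φ(−λ − 1.960) = Φ(0.942) + Φ(-4.862) = 0.8268 + 0.0000 = 0.8268.

Power ≈ 0.827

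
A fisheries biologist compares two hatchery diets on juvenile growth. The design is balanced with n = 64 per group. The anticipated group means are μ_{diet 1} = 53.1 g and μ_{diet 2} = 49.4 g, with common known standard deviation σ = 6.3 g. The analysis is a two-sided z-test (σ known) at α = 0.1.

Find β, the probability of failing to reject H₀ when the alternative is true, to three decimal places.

Standardized effect: d = |μ_{diet 1} − μ_{diet 2}| / σ = |53.1 − 49.4| / 6.3 = 0.5873
Noncentrality parameter: δ = d·√(n/2) = 0.5873 × √(64/2) = 3.3223
Critical value for a two-sided test at α = 0.1: z_{α/2} = 1.645.
Power = Φ(δ − 1.645) + Φ(−δ − 1.645) = Φ(1.677) + Φ(-4.967) = 0.9533 + 0.0000 = 0.9533.
Type II error: β = 1 − power = 1 − 0.9533 = 0.0467.

β ≈ 0.047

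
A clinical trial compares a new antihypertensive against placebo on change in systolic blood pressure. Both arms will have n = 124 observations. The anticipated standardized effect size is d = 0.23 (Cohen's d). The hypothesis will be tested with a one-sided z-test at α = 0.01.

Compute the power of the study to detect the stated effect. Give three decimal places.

Power ≈ 0.303

Noncentrality parameter: δ = d·√(n/2) = 0.23 × √(124/2) = 1.8110
Critical value for a one-sided test at α = 0.01: z_α = 2.326.
Power = Φ(δ − 2.326) = Φ(-0.515) = 0.3032.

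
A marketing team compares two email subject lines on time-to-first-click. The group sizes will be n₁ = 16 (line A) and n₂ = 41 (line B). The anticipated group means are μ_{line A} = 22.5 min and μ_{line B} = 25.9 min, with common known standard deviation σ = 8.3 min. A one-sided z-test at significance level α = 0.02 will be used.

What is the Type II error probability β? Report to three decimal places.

β ≈ 0.747

Standardized effect: d = |μ_{line A} − μ_{line B}| / σ = |22.5 − 25.9| / 8.3 = 0.4096
Noncentrality parameter: δ = d / √(1/n₁ + 1/n₂) = 0.4096 / √(1/16 + 1/41) = 1.3897
Critical value for a one-sided test at α = 0.02: z_α = 2.054.
Power = P(Z > 2.054 − δ) = Φ(-0.664) = 0.2533.
Type II error: β = 1 − power = 1 − 0.2533 = 0.7467.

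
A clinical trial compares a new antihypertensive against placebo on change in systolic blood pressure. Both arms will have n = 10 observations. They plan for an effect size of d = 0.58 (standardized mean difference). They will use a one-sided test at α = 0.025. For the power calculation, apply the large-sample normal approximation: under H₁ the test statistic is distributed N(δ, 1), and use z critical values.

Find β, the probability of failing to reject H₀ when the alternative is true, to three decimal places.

Noncentrality parameter: δ = d·√(n/2) = 0.58 × √(10/2) = 1.2969
Critical value for a one-sided test at α = 0.025: z_α = 1.960.
Power = Φ(δ − 1.960) = Φ(-0.663) = 0.2537.
Type II error: β = 1 − power = 1 − 0.2537 = 0.7463.

β ≈ 0.746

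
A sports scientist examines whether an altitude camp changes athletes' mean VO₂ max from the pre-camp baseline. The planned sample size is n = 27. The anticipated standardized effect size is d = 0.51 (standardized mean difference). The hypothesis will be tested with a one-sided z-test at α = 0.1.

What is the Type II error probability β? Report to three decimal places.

Noncentrality parameter: δ = d·√n = 0.51 × √27 = 2.6500
Critical value for a one-sided test at α = 0.1: z_α = 1.282.
Power = P(Z > 1.282 − δ) = Φ(1.368) = 0.9144.
Type II error: β = 1 − power = 1 − 0.9144 = 0.0856.

β ≈ 0.086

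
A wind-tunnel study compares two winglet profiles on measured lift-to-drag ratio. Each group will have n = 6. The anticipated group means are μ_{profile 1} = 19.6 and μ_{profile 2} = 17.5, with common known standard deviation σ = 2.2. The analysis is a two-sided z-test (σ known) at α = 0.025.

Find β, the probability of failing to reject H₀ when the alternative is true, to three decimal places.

Standardized effect: d = |μ_{profile 1} − μ_{profile 2}| / σ = |19.6 − 17.5| / 2.2 = 0.9545
Noncentrality parameter: δ = d·√(n/2) = 0.9545 × √(6/2) = 1.6533
Critical value for a two-sided test at α = 0.025: z_{α/2} = 2.241.
Power = Φ(δ − 2.241) + Φ(−δ − 2.241) = Φ(-0.588) + Φ(-3.895) = 0.2782 + 0.0000 = 0.2783.
Type II error: β = 1 − power = 1 − 0.2783 = 0.7217.

β ≈ 0.722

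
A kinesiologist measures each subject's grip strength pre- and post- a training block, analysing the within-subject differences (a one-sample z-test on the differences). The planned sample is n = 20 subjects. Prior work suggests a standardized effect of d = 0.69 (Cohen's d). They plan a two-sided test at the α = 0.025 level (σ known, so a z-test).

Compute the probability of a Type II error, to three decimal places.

β ≈ 0.199

Noncentrality parameter: δ = d·√n = 0.69 × √20 = 3.0858
Critical value for a two-sided test at α = 0.025: z_{α/2} = 2.241.
Power = Φ(δ − 2.241) + Φ(−δ − 2.241) = Φ(0.844) + Φ(-5.327) = 0.8008 + 0.0000 = 0.8008.
Type II error: β = 1 − power = 1 − 0.8008 = 0.1992.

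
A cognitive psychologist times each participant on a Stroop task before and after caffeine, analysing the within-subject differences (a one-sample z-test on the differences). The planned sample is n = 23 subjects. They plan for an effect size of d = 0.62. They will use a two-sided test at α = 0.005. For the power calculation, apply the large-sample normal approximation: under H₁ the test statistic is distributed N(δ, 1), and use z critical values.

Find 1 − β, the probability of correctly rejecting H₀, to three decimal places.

Noncentrality parameter: δ = d·√n = 0.62 × √23 = 2.9734
Two-sided α = 0.005 → critical value z_{0.0025} = 2.807.
Power = Φ(δ − 2.807) + Φ(−δ − 2.807) = Φ(0.166) + Φ(-5.780) = 0.5661 + 0.0000 = 0.5661.

Power ≈ 0.566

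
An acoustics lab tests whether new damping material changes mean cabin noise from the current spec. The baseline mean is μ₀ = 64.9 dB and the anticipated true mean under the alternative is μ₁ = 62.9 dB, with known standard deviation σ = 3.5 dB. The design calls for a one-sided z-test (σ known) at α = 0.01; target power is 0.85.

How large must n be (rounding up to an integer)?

Standardized effect: d = |μ₁ − μ₀| / σ = |62.9 − 64.9| / 3.5 = 0.5714
Set Φ(δ − 2.326) = 0.85; then δ − 2.326 = Φ⁻¹(0.85) = 1.036, giving δ = 3.363.
δ = d·√n ⇒ n = (δ/d)² = (3.363 / 0.5714)² = 34.63.
Round up to the next whole unit.

n = 35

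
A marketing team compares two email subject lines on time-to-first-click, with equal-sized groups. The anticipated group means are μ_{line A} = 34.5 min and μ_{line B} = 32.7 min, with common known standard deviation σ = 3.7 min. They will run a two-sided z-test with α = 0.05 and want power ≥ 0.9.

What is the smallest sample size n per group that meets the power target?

Standardized effect: d = |μ_{line A} − μ_{line B}| / σ = |34.5 − 32.7| / 3.7 = 0.4865
For power 0.9 need Φ(δ − z_{0.025}) = 0.9, so δ = z_{0.025} + z_{0.10} = 1.960 + 1.282 = 3.242.
(For δ > 0 the lower-tail rejection region contributes negligibly to power, so the one-term inversion is standard.)
δ = d·√(n/2) ⇒ n = 2(δ/d)² = 2 × (3.242 / 0.4865)² = 88.79.
Round up to the next whole unit.

n = 89 per group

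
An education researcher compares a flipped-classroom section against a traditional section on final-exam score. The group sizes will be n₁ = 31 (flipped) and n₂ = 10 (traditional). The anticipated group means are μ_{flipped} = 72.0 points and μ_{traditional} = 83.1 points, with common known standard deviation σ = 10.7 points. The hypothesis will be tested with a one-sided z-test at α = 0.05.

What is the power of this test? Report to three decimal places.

Standardized effect: d = |μ_{flipped} − μ_{traditional}| / σ = |72.0 − 83.1| / 10.7 = 1.0374
Noncentrality parameter: δ = d / √(1/n₁ + 1/n₂) = 1.0374 / √(1/31 + 1/10) = 2.8525
Critical value for a one-sided test at α = 0.05: z_α = 1.645.
Power = P(Z > 1.645 − δ) = Φ(1.208) = 0.8864.

Power ≈ 0.886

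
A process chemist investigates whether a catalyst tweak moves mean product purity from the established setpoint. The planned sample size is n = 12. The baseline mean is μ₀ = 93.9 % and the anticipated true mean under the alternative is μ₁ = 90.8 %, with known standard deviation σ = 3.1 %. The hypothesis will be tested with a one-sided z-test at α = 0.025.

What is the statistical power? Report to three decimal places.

Power ≈ 0.934

Standardized effect: d = |μ₁ − μ₀| / σ = |90.8 − 93.9| / 3.1 = 1.0000
Noncentrality parameter: δ = d·√n = 1.0000 × √12 = 3.4641
One-sided α = 0.025 → critical value z_{0.025} = 1.960.
Power = Φ(δ − 1.960) = Φ(1.504) = 0.9337.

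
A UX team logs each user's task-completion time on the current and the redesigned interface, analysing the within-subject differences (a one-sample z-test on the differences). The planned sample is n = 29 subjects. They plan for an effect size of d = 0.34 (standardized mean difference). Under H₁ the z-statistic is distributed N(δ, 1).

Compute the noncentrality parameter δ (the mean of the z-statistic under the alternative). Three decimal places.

δ ≈ 1.831

δ = d·√n = 0.34 × √29 = 1.8310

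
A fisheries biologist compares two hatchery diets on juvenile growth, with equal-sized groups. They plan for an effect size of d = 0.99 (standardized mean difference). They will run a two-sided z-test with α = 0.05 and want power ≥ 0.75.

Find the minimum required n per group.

Set Φ(δ − 1.960) = 0.75; then δ − 1.960 = Φ⁻¹(0.75) = 0.674, giving δ = 2.634.
(The Φ(−δ − z_{α/2}) term is vanishingly small for δ > 0 and is dropped in the standard sample-size formula.)
δ = d·√(n/2) ⇒ n = 2(δ/d)² = 2 × (2.634 / 0.99)² = 14.16.
Round up to the next whole unit.

n = 15 per group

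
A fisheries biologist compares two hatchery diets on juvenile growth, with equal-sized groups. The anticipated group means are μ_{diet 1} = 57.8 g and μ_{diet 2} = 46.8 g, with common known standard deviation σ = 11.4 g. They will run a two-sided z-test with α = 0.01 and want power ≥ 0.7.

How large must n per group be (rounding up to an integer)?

n = 21 per group

Standardized effect: d = |μ_{diet 1} − μ_{diet 2}| / σ = |57.8 − 46.8| / 11.4 = 0.9649
Set Φ(δ − 2.576) = 0.7; then δ − 2.576 = Φ⁻¹(0.7) = 0.524, giving δ = 3.100.
(The Φ(−δ − z_{α/2}) term is vanishingly small for δ > 0 and is dropped in the standard sample-size formula.)
δ = d·√(n/2) ⇒ n = 2(δ/d)² = 2 × (3.100 / 0.9649)² = 20.65.
Round up to the next whole unit.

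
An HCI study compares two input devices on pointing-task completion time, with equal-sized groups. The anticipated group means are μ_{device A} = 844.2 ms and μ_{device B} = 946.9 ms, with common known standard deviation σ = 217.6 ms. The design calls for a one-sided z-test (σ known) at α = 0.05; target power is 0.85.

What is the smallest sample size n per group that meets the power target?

n = 65 per group

Standardized effect: d = |μ_{device A} − μ_{device B}| / σ = |844.2 − 946.9| / 217.6 = 0.4720
For power 0.85 need Φ(δ − z_{0.05}) = 0.85, so δ = z_{0.05} + z_{0.15} = 1.645 + 1.036 = 2.681.
δ = d·√(n/2) ⇒ n = 2(δ/d)² = 2 × (2.681 / 0.4720)² = 64.55.
Round up to the next whole unit.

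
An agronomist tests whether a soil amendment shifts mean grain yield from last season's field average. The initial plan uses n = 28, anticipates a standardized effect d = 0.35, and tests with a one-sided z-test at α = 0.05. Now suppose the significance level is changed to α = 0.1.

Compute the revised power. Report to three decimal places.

δ = d·√n = 0.35 × √28 = 1.8520 (unchanged). New critical value: z_{0.1} = 1.282.
Revised power = Φ(δ − 1.282) = Φ(0.570) = 0.7158.

Power ≈ 0.716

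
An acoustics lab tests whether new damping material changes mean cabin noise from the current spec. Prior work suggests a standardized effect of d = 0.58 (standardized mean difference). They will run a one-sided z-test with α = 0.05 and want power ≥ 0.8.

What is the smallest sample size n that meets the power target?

n = 19

For power 0.8 need Φ(δ − z_{0.05}) = 0.8, so δ = z_{0.05} + z_{0.20} = 1.645 + 0.842 = 2.486.
δ = d·√n ⇒ n = (δ/d)² = (2.486 / 0.58)² = 18.38.
Rounding up, n = 19.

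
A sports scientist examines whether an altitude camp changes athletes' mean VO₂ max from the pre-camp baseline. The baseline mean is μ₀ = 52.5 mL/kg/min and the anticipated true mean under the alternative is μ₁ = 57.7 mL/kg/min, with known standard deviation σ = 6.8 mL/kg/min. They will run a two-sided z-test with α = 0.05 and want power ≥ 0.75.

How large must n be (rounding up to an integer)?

Standardized effect: d = |μ₁ − μ₀| / σ = |57.7 − 52.5| / 6.8 = 0.7647
Set Φ(δ − 1.960) = 0.75; then δ − 1.960 = Φ⁻¹(0.75) = 0.674, giving δ = 2.634.
(Ignoring the negligible lower-tail rejection probability gives the usual closed-form inversion.)
δ = d·√n ⇒ n = (δ/d)² = (2.634 / 0.7647)² = 11.87.
Rounding up, n = 12.

n = 12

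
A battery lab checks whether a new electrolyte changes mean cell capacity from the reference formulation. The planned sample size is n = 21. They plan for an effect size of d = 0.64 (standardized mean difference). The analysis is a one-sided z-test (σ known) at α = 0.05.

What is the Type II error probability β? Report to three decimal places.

Noncentrality parameter: δ = d·√n = 0.64 × √21 = 2.9328
Critical value for a one-sided test at α = 0.05: z_α = 1.645.
Power = P(Z > 1.645 − δ) = Φ(1.288) = 0.9011.
Type II error: β = 1 − power = 1 − 0.9011 = 0.0989.

β ≈ 0.099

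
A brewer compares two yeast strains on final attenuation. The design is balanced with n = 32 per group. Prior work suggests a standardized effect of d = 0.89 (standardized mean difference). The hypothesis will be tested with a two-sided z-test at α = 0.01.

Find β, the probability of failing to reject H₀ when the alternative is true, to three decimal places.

Noncentrality parameter: δ = d·√(n/2) = 0.89 × √(32/2) = 3.5600
Critical value for a two-sided test at α = 0.01: z_{α/2} = 2.576.
Power = Φ(δ − 2.576) + Φ(−δ − 2.576) = Φ(0.984) + Φ(-6.136) = 0.8375 + 0.0000 = 0.8375.
Type II error: β = 1 − power = 1 − 0.8375 = 0.1625.

β ≈ 0.163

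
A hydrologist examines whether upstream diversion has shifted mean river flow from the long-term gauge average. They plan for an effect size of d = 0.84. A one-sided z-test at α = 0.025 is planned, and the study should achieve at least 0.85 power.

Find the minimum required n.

n = 13

For power 0.85 need Φ(δ − z_{0.025}) = 0.85, so δ = z_{0.025} + z_{0.15} = 1.960 + 1.036 = 2.996.
δ = d·√n ⇒ n = (δ/d)² = (2.996 / 0.84)² = 12.72.
Round up to the next whole unit.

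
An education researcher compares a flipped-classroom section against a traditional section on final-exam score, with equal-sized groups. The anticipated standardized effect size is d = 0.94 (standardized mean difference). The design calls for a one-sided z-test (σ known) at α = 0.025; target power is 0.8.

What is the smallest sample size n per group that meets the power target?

n = 18 per group

Set Φ(δ − 1.960) = 0.8; then δ − 1.960 = Φ⁻¹(0.8) = 0.842, giving δ = 2.802.
δ = d·√(n/2) ⇒ n = 2(δ/d)² = 2 × (2.802 / 0.94)² = 17.77.
Round up to the next whole unit.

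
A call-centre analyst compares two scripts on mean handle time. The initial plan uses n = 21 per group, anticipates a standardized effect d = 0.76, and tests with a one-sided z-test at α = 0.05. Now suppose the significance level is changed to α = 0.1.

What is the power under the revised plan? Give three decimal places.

δ = d·√(n/2) = 0.76 × √(21/2) = 2.4627 (unchanged). New critical value: z_{0.1} = 1.282.
Revised power = P(Z > 1.282 − δ) = Φ(1.181) = 0.8812.

Power ≈ 0.881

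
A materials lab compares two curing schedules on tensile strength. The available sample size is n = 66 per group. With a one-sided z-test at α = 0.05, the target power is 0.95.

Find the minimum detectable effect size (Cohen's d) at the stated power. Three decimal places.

Required noncentrality: δ = z_{0.05} + z_{0.05} = 1.645 + 1.645 = 3.290.
δ = d·√(n/2) ⇒ d = δ/√(n/2) = 3.290/√(66/2) = 0.5727.

d ≈ 0.573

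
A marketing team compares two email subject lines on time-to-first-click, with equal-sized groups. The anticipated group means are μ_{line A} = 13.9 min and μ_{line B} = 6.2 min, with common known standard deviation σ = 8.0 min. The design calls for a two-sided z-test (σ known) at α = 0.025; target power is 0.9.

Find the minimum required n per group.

Standardized effect: d = |μ_{line A} − μ_{line B}| / σ = |13.9 − 6.2| / 8.0 = 0.9625
Set Φ(δ − 2.241) = 0.9; then δ − 2.241 = Φ⁻¹(0.9) = 1.282, giving δ = 3.523.
(For δ > 0 the lower-tail rejection region contributes negligibly to power, so the one-term inversion is standard.)
δ = d·√(n/2) ⇒ n = 2(δ/d)² = 2 × (3.523 / 0.9625)² = 26.79.
Rounding up, n = 27 per group.

n = 27 per group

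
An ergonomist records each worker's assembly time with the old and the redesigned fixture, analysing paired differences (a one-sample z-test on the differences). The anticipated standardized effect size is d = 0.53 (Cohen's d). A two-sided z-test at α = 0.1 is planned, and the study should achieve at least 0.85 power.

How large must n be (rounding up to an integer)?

Set Φ(δ − 1.645) = 0.85; then δ − 1.645 = Φ⁻¹(0.85) = 1.036, giving δ = 2.681.
(The Φ(−δ − z_{α/2}) term is vanishingly small for δ > 0 and is dropped in the standard sample-size formula.)
δ = d·√n ⇒ n = (δ/d)² = (2.681 / 0.53)² = 25.59.
Round up to the next whole unit.

n = 26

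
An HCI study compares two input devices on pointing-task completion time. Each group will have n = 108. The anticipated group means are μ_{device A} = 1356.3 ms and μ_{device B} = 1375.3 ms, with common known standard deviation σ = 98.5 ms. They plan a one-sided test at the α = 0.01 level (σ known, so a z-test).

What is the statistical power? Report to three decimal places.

Power ≈ 0.182

Standardized effect: d = |μ_{device A} − μ_{device B}| / σ = |1356.3 − 1375.3| / 98.5 = 0.1929
Noncentrality parameter: δ = d·√(n/2) = 0.1929 × √(108/2) = 1.4175
Critical value for a one-sided test at α = 0.01: z_α = 2.326.
Power = Φ(δ − 2.326) = Φ(-0.909) = 0.1817.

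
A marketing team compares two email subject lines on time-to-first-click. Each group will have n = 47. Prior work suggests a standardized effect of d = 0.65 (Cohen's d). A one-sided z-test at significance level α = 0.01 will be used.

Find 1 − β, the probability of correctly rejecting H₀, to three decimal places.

Power ≈ 0.795

Noncentrality parameter: δ = d·√(n/2) = 0.65 × √(47/2) = 3.1510
Critical value for a one-sided test at α = 0.01: z_α = 2.326.
Power = P(Z > 2.326 − δ) = Φ(0.825) = 0.7952.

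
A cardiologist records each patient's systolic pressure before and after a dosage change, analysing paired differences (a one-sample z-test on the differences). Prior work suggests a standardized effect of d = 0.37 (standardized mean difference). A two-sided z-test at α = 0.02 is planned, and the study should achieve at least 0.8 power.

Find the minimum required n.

For power 0.8 need Φ(δ − z_{0.01}) = 0.8, so δ = z_{0.01} + z_{0.20} = 2.326 + 0.842 = 3.168.
(For δ > 0 the lower-tail rejection region contributes negligibly to power, so the one-term inversion is standard.)
δ = d·√n ⇒ n = (δ/d)² = (3.168 / 0.37)² = 73.31.
Round up to the next whole unit.

n = 74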